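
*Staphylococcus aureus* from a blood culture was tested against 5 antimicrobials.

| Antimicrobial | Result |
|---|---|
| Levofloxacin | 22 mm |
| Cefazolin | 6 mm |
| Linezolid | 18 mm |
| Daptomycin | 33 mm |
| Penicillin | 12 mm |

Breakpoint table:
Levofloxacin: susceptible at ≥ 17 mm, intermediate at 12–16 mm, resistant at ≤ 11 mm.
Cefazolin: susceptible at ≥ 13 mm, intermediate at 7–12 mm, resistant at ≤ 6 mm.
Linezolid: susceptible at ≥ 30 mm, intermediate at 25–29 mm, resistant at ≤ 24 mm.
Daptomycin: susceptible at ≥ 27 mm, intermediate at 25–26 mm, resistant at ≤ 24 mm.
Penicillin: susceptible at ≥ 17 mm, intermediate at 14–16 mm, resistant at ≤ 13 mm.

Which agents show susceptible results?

Levofloxacin (22 mm) ≥ 17 mm ⇒ susceptible
Cefazolin (6 mm) ≤ 6 mm → R
Linezolid 18 mm: ≤ 24 mm → resistant
Daptomycin (33 mm) ≥ 27 mm — susceptible
Penicillin: 12 mm is ≤ 13 mm → Resistant

levofloxacin, daptomycin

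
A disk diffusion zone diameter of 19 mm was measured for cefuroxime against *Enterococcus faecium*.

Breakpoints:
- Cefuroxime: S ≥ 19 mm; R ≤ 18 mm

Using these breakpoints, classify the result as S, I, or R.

Cefuroxime (19 mm) ≥ 19 mm ⇒ Susceptible

Susceptible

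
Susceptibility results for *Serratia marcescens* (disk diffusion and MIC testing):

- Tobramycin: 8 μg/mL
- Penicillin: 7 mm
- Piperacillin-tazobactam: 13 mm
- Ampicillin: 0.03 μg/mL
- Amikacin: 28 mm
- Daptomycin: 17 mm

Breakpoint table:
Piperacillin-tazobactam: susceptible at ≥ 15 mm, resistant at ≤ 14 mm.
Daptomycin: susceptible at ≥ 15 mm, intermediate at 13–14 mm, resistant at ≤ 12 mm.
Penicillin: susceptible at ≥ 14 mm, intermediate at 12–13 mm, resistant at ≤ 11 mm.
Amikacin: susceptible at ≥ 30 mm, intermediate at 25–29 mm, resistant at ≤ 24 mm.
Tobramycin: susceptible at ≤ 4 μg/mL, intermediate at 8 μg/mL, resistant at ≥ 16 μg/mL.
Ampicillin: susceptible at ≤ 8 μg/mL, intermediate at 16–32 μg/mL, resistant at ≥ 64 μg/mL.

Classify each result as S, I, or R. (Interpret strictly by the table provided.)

I, R, R, S, I, S

Tobramycin 8 μg/mL: = 8 μg/mL → Intermediate
Penicillin: 7 mm is ≤ 11 mm — R
Piperacillin-tazobactam (13 mm) ≤ 14 mm → resistant
Ampicillin (0.03 μg/mL) ≤ 8 μg/mL → S
Amikacin (28 mm) in 25–29 mm — intermediate
Daptomycin (17 mm) ≥ 15 mm — S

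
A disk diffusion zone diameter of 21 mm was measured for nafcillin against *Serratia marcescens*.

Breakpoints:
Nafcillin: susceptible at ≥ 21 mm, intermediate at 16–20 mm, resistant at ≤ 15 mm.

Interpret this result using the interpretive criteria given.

Nafcillin (21 mm) ≥ 21 mm ⇒ S

Susceptible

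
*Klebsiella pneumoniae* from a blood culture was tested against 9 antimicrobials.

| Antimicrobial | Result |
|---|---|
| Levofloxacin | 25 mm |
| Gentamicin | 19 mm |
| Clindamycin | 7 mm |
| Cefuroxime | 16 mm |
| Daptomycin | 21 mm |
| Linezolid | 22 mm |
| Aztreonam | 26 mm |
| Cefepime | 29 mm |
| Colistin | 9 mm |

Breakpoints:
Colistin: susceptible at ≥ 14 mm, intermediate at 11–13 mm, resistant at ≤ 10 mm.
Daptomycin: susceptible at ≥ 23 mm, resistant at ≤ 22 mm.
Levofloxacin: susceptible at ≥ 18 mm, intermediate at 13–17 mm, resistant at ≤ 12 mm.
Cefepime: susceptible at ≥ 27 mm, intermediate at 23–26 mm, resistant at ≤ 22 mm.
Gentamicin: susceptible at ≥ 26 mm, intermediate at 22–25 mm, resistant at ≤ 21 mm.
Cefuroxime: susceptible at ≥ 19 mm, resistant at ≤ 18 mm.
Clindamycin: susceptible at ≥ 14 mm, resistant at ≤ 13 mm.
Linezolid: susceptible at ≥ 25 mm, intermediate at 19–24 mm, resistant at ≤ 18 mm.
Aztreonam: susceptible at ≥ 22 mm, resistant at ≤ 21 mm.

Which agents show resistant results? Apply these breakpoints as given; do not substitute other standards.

Levofloxacin 25 mm: ≥ 18 mm ⇒ Susceptible
Gentamicin (19 mm) ≤ 21 mm — Resistant
Clindamycin (7 mm) ≤ 13 mm → resistant
Cefuroxime: 16 mm is ≤ 18 mm ⇒ Resistant
Daptomycin 21 mm: ≤ 22 mm — R
Linezolid (22 mm) in 19–24 mm — I
Aztreonam: 26 mm is ≥ 22 mm — Susceptible
Cefepime (29 mm) ≥ 27 mm ⇒ Susceptible
Colistin 9 mm: ≤ 10 mm → Resistant

gentamicin, clindamycin, cefuroxime, daptomycin, colistin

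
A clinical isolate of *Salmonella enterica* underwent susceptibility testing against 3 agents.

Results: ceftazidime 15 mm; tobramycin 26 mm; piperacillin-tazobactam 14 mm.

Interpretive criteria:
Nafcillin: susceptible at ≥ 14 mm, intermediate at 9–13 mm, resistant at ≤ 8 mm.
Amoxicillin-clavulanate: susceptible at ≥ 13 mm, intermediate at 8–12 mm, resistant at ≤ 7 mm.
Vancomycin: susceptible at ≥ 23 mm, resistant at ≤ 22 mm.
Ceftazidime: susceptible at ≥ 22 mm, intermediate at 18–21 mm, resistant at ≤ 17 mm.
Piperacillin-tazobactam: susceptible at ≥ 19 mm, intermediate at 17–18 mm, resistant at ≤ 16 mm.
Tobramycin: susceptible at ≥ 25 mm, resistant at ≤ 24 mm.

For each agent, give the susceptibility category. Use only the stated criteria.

Ceftazidime: 15 mm is ≤ 17 mm — R
Tobramycin: 26 mm is ≥ 25 mm ⇒ susceptible
Piperacillin-tazobactam: 14 mm is ≤ 16 mm ⇒ Resistant

R, S, R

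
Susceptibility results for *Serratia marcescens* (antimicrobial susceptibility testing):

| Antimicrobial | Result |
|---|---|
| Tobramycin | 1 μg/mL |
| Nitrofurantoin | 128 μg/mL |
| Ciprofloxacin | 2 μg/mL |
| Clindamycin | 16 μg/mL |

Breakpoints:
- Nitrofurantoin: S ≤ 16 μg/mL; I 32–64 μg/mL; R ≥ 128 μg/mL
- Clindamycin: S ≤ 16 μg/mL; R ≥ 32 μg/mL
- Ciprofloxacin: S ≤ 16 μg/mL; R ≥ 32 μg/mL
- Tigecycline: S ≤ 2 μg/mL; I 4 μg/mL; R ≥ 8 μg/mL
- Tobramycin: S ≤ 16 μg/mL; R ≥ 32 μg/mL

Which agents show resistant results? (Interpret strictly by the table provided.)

nitrofurantoin

Tobramycin: 1 μg/mL is ≤ 16 μg/mL — S
Nitrofurantoin 128 μg/mL: ≥ 128 μg/mL → resistant
Ciprofloxacin (2 μg/mL) ≤ 16 μg/mL — S
Clindamycin (16 μg/mL) ≤ 16 μg/mL — S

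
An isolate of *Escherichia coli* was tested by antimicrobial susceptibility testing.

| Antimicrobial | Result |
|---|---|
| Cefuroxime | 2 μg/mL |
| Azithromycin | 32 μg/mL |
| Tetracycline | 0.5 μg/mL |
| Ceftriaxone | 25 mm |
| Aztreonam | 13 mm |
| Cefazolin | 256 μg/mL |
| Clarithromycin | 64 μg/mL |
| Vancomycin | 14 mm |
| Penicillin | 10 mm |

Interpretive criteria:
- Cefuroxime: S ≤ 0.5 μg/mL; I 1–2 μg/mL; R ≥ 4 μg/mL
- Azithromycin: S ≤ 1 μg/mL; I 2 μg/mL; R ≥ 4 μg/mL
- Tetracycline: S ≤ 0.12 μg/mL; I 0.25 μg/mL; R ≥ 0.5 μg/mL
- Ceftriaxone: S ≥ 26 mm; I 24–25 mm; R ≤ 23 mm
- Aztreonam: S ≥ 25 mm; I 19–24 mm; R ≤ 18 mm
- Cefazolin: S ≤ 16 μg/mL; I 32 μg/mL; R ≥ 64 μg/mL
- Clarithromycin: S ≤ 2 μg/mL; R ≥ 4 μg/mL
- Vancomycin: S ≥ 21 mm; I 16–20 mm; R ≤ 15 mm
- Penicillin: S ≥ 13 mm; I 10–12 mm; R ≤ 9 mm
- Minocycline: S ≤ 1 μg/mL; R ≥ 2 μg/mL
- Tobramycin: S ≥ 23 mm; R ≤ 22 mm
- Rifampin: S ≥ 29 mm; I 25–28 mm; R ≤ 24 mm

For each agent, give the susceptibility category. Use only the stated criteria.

I, R, R, I, R, R, R, R, I

Cefuroxime: 2 μg/mL is in 1–2 μg/mL ⇒ Intermediate
Azithromycin: 32 μg/mL is ≥ 4 μg/mL ⇒ resistant
Tetracycline: 0.5 μg/mL is ≥ 0.5 μg/mL — resistant
Ceftriaxone 25 mm: in 24–25 mm — Intermediate
Aztreonam (13 mm) ≤ 18 mm ⇒ R
Cefazolin: 256 μg/mL is ≥ 64 μg/mL → R
Clarithromycin 64 μg/mL: ≥ 4 μg/mL ⇒ Resistant
Vancomycin: 14 mm is ≤ 15 mm → Resistant
Penicillin: 10 mm is in 10–12 mm ⇒ Intermediate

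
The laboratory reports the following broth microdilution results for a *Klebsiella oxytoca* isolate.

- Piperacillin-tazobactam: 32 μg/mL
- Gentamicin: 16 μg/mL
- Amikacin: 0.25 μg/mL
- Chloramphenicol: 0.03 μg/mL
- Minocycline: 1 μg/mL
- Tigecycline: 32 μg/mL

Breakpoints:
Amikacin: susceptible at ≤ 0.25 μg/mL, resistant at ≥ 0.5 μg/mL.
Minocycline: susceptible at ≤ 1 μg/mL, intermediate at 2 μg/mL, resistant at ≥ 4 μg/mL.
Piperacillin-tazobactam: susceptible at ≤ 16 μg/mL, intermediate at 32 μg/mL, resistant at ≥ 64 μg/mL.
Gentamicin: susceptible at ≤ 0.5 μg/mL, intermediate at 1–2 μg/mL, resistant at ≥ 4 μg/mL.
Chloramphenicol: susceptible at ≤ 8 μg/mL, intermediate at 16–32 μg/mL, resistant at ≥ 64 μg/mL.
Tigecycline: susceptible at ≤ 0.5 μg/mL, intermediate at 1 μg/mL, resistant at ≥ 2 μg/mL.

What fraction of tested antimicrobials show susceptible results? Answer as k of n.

Piperacillin-tazobactam (32 μg/mL) = 32 μg/mL ⇒ I
Gentamicin (16 μg/mL) ≥ 4 μg/mL → R
Amikacin 0.25 μg/mL: ≤ 0.25 μg/mL → Susceptible
Chloramphenicol (0.03 μg/mL) ≤ 8 μg/mL ⇒ susceptible
Minocycline: 1 μg/mL is ≤ 1 μg/mL → susceptible
Tigecycline: 32 μg/mL is ≥ 2 μg/mL — Resistant
Susceptible: 3/6

3 of 6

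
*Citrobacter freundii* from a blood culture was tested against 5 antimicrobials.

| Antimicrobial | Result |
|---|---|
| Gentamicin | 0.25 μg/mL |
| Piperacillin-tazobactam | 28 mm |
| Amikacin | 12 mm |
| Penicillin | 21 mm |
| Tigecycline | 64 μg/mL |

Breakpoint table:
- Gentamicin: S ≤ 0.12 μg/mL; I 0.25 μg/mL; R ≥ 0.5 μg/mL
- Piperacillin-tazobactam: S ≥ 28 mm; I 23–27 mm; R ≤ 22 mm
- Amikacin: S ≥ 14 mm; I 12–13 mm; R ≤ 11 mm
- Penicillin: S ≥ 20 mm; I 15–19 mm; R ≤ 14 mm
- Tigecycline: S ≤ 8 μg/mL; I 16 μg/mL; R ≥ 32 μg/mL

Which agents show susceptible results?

Gentamicin 0.25 μg/mL: = 0.25 μg/mL ⇒ intermediate
Piperacillin-tazobactam (28 mm) ≥ 28 mm ⇒ susceptible
Amikacin 12 mm: in 12–13 mm ⇒ intermediate
Penicillin: 21 mm is ≥ 20 mm ⇒ susceptible
Tigecycline (64 μg/mL) ≥ 32 μg/mL ⇒ Resistant

piperacillin-tazobactam, penicillin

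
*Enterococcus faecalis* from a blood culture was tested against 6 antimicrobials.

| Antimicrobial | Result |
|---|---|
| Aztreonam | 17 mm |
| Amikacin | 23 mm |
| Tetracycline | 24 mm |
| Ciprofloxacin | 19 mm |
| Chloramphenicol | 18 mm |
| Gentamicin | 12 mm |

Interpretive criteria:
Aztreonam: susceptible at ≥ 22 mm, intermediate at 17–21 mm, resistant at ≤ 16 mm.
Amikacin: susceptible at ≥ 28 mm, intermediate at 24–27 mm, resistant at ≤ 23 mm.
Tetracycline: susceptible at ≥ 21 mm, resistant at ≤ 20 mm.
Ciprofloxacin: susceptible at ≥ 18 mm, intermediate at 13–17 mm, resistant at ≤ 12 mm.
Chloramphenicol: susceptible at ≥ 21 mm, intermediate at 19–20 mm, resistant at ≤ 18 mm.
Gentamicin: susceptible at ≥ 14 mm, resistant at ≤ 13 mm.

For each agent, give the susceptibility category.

I, R, S, S, R, R

Aztreonam 17 mm: in 17–21 mm ⇒ Intermediate
Amikacin: 23 mm is ≤ 23 mm ⇒ Resistant
Tetracycline: 24 mm is ≥ 21 mm ⇒ S
Ciprofloxacin (19 mm) ≥ 18 mm ⇒ susceptible
Chloramphenicol (18 mm) ≤ 18 mm — resistant
Gentamicin (12 mm) ≤ 13 mm — Resistant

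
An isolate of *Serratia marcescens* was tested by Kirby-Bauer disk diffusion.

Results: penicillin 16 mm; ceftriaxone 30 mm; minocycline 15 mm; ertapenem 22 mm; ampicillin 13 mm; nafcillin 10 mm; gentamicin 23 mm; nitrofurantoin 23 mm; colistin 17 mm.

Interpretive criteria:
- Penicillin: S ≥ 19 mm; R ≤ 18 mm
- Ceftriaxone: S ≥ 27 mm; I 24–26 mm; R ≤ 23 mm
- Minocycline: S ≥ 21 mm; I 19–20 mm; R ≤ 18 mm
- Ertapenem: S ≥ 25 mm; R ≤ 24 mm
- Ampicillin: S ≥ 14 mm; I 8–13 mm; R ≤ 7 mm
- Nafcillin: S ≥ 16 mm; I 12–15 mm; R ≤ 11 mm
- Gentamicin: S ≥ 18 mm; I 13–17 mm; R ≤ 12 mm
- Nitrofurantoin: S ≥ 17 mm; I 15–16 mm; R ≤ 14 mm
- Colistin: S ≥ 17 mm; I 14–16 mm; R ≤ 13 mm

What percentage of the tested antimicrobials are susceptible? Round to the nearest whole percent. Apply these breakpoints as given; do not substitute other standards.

44%

Penicillin: 16 mm is ≤ 18 mm → Resistant
Ceftriaxone: 30 mm is ≥ 27 mm ⇒ susceptible
Minocycline (15 mm) ≤ 18 mm → Resistant
Ertapenem: 22 mm is ≤ 24 mm → resistant
Ampicillin: 13 mm is in 8–13 mm ⇒ I
Nafcillin: 10 mm is ≤ 11 mm → R
Gentamicin 23 mm: ≥ 18 mm → susceptible
Nitrofurantoin: 23 mm is ≥ 17 mm ⇒ susceptible
Colistin: 17 mm is ≥ 17 mm — Susceptible
Susceptible: 4/9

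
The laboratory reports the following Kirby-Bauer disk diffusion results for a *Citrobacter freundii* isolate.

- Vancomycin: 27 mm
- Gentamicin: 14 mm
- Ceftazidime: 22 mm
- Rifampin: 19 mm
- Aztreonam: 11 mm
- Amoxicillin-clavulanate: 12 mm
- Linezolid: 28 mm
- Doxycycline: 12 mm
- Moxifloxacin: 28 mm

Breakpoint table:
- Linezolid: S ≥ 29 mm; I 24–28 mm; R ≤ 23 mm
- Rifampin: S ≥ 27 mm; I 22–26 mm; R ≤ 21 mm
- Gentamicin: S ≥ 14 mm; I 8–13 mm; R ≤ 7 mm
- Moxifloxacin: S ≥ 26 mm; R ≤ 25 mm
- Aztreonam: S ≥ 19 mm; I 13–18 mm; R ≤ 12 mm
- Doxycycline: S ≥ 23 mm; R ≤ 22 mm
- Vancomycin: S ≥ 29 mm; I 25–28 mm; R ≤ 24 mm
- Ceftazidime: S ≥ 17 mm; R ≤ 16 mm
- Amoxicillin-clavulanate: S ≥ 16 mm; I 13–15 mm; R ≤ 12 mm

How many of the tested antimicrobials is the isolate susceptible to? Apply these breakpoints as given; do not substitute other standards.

Vancomycin (27 mm) in 25–28 mm ⇒ Intermediate
Gentamicin (14 mm) ≥ 14 mm — susceptible
Ceftazidime (22 mm) ≥ 17 mm → S
Rifampin (19 mm) ≤ 21 mm — R
Aztreonam: 11 mm is ≤ 12 mm — Resistant
Amoxicillin-clavulanate (12 mm) ≤ 12 mm ⇒ resistant
Linezolid: 28 mm is in 24–28 mm → I
Doxycycline (12 mm) ≤ 22 mm → resistant
Moxifloxacin (28 mm) ≥ 26 mm — Susceptible
Susceptible: 3

3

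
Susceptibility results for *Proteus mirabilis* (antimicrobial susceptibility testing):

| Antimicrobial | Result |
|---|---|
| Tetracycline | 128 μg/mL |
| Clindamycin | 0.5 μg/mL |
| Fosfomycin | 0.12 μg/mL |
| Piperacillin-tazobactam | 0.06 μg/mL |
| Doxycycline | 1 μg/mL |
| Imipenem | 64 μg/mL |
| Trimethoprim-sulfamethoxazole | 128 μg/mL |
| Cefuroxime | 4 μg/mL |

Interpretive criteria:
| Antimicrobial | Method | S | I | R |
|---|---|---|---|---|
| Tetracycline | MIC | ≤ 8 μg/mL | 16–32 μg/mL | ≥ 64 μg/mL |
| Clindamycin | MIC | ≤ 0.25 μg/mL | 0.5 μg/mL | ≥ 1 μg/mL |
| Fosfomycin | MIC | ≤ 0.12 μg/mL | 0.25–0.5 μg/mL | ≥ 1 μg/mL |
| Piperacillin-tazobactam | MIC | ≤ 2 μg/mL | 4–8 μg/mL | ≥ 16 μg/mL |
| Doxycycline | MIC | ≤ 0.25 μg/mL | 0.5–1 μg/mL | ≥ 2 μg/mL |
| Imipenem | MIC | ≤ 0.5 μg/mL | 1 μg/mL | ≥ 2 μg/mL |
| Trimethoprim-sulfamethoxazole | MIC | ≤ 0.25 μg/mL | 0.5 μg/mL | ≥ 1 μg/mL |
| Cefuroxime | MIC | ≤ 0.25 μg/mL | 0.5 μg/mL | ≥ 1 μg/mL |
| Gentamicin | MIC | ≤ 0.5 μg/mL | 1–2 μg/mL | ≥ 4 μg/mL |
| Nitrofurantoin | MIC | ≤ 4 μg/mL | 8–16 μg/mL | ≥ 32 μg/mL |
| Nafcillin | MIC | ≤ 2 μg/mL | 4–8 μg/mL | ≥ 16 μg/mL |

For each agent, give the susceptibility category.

Tetracycline (128 μg/mL) ≥ 64 μg/mL ⇒ resistant
Clindamycin 0.5 μg/mL: = 0.5 μg/mL ⇒ Intermediate
Fosfomycin (0.12 μg/mL) ≤ 0.12 μg/mL ⇒ susceptible
Piperacillin-tazobactam 0.06 μg/mL: ≤ 2 μg/mL ⇒ S
Doxycycline (1 μg/mL) in 0.5–1 μg/mL ⇒ Intermediate
Imipenem (64 μg/mL) ≥ 2 μg/mL → R
Trimethoprim-sulfamethoxazole: 128 μg/mL is ≥ 1 μg/mL ⇒ Resistant
Cefuroxime (4 μg/mL) ≥ 1 μg/mL — R

R, I, S, S, I, R, R, R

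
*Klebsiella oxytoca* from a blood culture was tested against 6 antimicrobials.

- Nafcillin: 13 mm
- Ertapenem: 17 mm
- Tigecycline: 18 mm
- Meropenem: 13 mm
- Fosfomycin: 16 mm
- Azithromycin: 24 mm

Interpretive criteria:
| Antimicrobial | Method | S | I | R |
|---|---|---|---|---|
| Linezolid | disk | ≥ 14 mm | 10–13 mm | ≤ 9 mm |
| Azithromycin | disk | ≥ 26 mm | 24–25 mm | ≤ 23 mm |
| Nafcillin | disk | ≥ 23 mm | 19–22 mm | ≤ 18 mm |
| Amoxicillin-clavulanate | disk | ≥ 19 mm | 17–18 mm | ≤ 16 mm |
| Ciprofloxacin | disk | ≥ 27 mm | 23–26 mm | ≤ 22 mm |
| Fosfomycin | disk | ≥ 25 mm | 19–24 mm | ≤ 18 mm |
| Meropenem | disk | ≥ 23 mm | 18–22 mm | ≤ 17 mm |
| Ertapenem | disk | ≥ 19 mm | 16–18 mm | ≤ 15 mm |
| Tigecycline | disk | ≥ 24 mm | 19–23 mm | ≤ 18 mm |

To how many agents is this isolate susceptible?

Nafcillin (13 mm) ≤ 18 mm — resistant
Ertapenem: 17 mm is in 16–18 mm → intermediate
Tigecycline: 18 mm is ≤ 18 mm — Resistant
Meropenem: 13 mm is ≤ 17 mm — resistant
Fosfomycin 16 mm: ≤ 18 mm ⇒ R
Azithromycin (24 mm) in 24–25 mm → intermediate
Susceptible: 0

0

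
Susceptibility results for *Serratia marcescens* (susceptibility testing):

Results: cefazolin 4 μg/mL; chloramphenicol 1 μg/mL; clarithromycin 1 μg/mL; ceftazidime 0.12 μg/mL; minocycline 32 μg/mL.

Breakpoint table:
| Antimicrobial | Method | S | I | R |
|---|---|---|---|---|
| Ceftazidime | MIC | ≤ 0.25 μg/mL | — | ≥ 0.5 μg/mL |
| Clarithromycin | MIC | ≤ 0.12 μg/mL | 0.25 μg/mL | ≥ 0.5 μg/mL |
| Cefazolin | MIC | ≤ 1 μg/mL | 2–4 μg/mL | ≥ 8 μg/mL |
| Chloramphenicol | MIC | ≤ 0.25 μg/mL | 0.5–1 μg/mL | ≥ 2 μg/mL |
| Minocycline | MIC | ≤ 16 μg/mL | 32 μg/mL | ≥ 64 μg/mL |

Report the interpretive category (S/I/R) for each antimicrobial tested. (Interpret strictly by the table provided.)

Cefazolin: 4 μg/mL is in 2–4 μg/mL → intermediate
Chloramphenicol 1 μg/mL: in 0.5–1 μg/mL ⇒ Intermediate
Clarithromycin 1 μg/mL: ≥ 0.5 μg/mL — R
Ceftazidime 0.12 μg/mL: ≤ 0.25 μg/mL — Susceptible
Minocycline 32 μg/mL: = 32 μg/mL — intermediate

I, I, R, S, I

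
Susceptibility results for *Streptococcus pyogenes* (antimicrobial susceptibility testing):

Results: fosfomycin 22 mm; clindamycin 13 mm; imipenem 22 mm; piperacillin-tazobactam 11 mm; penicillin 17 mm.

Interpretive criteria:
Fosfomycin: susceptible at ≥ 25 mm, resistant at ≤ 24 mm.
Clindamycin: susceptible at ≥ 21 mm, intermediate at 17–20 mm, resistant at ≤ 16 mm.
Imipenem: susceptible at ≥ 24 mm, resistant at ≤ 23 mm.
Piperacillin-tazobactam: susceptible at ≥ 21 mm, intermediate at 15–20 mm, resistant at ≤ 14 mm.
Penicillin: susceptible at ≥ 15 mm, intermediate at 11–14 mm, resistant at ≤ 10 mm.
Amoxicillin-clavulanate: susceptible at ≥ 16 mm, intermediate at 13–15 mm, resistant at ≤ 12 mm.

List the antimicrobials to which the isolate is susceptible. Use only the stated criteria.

penicillin

Fosfomycin: 22 mm is ≤ 24 mm — R
Clindamycin (13 mm) ≤ 16 mm ⇒ Resistant
Imipenem (22 mm) ≤ 23 mm → Resistant
Piperacillin-tazobactam: 11 mm is ≤ 14 mm → resistant
Penicillin: 17 mm is ≥ 15 mm — Susceptible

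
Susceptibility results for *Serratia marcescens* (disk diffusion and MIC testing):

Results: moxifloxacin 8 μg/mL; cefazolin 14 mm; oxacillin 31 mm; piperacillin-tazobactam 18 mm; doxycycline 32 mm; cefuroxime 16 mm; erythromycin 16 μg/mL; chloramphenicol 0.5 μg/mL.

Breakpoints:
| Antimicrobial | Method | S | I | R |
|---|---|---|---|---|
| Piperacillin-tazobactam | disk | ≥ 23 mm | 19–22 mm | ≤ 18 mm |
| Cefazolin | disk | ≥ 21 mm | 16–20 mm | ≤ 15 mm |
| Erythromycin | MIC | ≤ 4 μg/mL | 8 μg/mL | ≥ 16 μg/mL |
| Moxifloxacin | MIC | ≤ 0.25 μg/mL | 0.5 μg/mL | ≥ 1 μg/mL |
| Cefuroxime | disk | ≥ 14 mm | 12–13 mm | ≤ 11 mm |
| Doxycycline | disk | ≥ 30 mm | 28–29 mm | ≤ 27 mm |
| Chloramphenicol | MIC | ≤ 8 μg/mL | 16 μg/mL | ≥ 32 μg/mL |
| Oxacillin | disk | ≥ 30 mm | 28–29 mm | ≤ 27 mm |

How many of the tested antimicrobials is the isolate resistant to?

Moxifloxacin 8 μg/mL: ≥ 1 μg/mL — Resistant
Cefazolin 14 mm: ≤ 15 mm — resistant
Oxacillin 31 mm: ≥ 30 mm ⇒ Susceptible
Piperacillin-tazobactam 18 mm: ≤ 18 mm — resistant
Doxycycline 32 mm: ≥ 30 mm — Susceptible
Cefuroxime (16 mm) ≥ 14 mm → susceptible
Erythromycin (16 μg/mL) ≥ 16 μg/mL ⇒ R
Chloramphenicol: 0.5 μg/mL is ≤ 8 μg/mL — susceptible
Resistant: 4

4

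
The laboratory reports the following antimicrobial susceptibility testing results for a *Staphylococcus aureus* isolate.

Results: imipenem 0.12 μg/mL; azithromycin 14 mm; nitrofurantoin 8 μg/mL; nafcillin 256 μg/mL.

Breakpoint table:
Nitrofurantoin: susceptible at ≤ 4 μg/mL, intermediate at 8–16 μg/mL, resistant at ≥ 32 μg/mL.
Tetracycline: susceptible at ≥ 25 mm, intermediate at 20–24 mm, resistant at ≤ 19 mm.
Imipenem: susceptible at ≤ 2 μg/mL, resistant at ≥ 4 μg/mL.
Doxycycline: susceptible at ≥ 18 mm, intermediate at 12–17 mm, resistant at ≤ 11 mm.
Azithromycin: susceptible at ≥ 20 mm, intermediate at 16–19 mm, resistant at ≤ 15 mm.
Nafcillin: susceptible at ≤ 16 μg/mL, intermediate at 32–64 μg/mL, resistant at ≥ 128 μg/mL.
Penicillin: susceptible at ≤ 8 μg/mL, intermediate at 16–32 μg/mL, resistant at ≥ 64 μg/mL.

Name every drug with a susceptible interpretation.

imipenem

Imipenem 0.12 μg/mL: ≤ 2 μg/mL ⇒ S
Azithromycin: 14 mm is ≤ 15 mm — resistant
Nitrofurantoin (8 μg/mL) in 8–16 μg/mL ⇒ intermediate
Nafcillin: 256 μg/mL is ≥ 128 μg/mL ⇒ resistant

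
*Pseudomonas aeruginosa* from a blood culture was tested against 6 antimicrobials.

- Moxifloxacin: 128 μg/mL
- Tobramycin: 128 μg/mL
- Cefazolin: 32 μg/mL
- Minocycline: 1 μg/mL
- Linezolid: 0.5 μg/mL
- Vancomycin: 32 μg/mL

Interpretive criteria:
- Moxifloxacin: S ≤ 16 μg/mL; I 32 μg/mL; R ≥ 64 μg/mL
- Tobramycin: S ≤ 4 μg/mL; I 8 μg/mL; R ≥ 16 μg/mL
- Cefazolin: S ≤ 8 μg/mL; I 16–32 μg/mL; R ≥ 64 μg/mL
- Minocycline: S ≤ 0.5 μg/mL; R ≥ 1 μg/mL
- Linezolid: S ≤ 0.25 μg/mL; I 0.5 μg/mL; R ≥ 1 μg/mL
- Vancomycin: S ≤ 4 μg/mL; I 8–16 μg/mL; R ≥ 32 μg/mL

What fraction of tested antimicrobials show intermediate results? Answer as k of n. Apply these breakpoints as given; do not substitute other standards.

Moxifloxacin 128 μg/mL: ≥ 64 μg/mL → R
Tobramycin (128 μg/mL) ≥ 16 μg/mL ⇒ R
Cefazolin: 32 μg/mL is in 16–32 μg/mL ⇒ intermediate
Minocycline (1 μg/mL) ≥ 1 μg/mL ⇒ Resistant
Linezolid (0.5 μg/mL) = 0.5 μg/mL → I
Vancomycin (32 μg/mL) ≥ 32 μg/mL — resistant
Intermediate: 2/6

2 of 6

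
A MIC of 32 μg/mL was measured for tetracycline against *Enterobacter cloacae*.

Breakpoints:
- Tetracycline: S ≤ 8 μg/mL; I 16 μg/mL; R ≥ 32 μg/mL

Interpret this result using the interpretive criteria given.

Tetracycline (32 μg/mL) ≥ 32 μg/mL — resistant

Resistant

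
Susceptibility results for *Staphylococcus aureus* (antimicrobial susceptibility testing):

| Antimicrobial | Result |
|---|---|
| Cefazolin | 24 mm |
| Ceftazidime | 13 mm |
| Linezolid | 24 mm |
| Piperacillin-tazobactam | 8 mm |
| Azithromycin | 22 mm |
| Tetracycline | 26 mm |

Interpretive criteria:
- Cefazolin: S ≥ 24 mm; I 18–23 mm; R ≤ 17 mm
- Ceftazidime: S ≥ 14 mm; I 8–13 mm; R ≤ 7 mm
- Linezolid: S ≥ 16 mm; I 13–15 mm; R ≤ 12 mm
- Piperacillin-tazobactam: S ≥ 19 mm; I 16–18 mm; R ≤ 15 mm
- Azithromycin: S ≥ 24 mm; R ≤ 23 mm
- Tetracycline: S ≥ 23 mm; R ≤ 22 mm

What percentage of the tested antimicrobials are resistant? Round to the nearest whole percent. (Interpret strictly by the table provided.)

Cefazolin (24 mm) ≥ 24 mm → S
Ceftazidime 13 mm: in 8–13 mm — Intermediate
Linezolid 24 mm: ≥ 16 mm — susceptible
Piperacillin-tazobactam 8 mm: ≤ 15 mm → Resistant
Azithromycin: 22 mm is ≤ 23 mm — resistant
Tetracycline (26 mm) ≥ 23 mm ⇒ S
Resistant: 2/6

33%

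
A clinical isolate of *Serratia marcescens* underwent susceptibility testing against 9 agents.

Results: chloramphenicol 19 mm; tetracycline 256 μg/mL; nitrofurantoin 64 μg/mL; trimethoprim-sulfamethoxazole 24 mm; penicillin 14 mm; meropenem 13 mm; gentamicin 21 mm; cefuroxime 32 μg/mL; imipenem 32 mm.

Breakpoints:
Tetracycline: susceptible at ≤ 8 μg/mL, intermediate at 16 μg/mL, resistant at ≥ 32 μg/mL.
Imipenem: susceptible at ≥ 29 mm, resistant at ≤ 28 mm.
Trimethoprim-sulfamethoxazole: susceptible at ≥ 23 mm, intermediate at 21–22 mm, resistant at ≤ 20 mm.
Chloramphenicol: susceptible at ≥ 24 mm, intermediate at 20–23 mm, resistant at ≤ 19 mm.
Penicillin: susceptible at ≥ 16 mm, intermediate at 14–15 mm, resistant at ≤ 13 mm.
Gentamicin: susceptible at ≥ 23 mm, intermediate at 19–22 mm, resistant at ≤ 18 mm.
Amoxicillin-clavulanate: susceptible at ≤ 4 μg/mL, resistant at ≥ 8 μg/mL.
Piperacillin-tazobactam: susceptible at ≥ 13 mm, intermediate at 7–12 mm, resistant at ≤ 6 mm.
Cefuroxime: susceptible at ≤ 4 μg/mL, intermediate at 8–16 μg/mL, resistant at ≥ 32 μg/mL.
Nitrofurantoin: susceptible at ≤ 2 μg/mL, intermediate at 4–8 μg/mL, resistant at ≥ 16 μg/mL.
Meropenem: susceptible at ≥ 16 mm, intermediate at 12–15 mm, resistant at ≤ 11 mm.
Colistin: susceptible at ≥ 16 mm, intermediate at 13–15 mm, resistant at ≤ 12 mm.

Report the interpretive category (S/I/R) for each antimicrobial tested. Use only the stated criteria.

R, R, R, S, I, I, I, R, S

Chloramphenicol (19 mm) ≤ 19 mm — R
Tetracycline (256 μg/mL) ≥ 32 μg/mL → Resistant
Nitrofurantoin 64 μg/mL: ≥ 16 μg/mL — R
Trimethoprim-sulfamethoxazole 24 mm: ≥ 23 mm → susceptible
Penicillin 14 mm: in 14–15 mm → I
Meropenem 13 mm: in 12–15 mm — Intermediate
Gentamicin: 21 mm is in 19–22 mm — I
Cefuroxime (32 μg/mL) ≥ 32 μg/mL ⇒ resistant
Imipenem 32 mm: ≥ 29 mm → Susceptible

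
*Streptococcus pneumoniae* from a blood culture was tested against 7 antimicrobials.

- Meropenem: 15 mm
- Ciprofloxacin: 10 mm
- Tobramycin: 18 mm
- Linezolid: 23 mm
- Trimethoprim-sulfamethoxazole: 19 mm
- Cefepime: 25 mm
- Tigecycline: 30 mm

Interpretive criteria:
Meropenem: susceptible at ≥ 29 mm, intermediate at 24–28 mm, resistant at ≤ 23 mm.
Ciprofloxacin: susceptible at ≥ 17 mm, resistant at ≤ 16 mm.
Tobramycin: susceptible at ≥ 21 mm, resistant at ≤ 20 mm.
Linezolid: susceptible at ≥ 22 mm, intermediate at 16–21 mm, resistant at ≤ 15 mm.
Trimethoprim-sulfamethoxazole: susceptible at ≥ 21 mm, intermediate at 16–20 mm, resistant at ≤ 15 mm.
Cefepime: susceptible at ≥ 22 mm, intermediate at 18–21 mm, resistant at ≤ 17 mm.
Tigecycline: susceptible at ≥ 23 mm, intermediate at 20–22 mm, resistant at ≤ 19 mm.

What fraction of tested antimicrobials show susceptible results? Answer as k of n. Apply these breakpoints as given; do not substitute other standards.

Meropenem: 15 mm is ≤ 23 mm — Resistant
Ciprofloxacin: 10 mm is ≤ 16 mm — Resistant
Tobramycin: 18 mm is ≤ 20 mm — Resistant
Linezolid: 23 mm is ≥ 22 mm ⇒ Susceptible
Trimethoprim-sulfamethoxazole (19 mm) in 16–20 mm → I
Cefepime 25 mm: ≥ 22 mm — susceptible
Tigecycline: 30 mm is ≥ 23 mm — susceptible
Susceptible: 3/7

3 of 7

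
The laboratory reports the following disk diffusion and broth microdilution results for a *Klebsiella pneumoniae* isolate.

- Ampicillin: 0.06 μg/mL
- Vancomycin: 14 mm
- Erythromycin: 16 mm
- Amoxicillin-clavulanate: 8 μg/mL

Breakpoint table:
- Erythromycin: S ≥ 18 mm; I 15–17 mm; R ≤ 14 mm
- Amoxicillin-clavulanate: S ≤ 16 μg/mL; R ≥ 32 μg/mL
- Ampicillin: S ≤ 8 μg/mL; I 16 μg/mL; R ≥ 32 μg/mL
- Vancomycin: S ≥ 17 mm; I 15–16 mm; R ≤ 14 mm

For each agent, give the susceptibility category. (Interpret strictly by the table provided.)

S, R, I, S

Ampicillin (0.06 μg/mL) ≤ 8 μg/mL → S
Vancomycin: 14 mm is ≤ 14 mm — resistant
Erythromycin 16 mm: in 15–17 mm → Intermediate
Amoxicillin-clavulanate: 8 μg/mL is ≤ 16 μg/mL → Susceptible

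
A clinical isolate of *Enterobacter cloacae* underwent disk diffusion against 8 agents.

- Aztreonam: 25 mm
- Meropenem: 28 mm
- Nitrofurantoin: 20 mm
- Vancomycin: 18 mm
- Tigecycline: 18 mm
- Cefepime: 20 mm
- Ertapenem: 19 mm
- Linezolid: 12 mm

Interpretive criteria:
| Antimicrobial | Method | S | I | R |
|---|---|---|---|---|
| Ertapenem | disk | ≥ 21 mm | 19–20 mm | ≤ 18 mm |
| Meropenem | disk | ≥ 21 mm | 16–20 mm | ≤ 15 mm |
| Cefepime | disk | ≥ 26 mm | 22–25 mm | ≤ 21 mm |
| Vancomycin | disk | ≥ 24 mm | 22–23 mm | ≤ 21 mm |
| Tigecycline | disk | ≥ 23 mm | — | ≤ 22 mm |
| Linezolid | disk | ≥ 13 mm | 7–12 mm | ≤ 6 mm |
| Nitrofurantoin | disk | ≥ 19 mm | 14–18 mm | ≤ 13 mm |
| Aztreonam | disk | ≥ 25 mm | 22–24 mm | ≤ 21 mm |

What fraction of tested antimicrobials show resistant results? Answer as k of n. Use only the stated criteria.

3 of 8

Aztreonam 25 mm: ≥ 25 mm — S
Meropenem: 28 mm is ≥ 21 mm — Susceptible
Nitrofurantoin 20 mm: ≥ 19 mm — susceptible
Vancomycin: 18 mm is ≤ 21 mm → R
Tigecycline: 18 mm is ≤ 22 mm ⇒ R
Cefepime: 20 mm is ≤ 21 mm ⇒ Resistant
Ertapenem: 19 mm is in 19–20 mm ⇒ intermediate
Linezolid: 12 mm is in 7–12 mm ⇒ Intermediate
Resistant: 3/8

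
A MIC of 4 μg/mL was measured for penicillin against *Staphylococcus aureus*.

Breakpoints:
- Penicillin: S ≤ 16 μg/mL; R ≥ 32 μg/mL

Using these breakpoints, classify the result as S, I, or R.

Penicillin 4 μg/mL: ≤ 16 μg/mL → Susceptible

S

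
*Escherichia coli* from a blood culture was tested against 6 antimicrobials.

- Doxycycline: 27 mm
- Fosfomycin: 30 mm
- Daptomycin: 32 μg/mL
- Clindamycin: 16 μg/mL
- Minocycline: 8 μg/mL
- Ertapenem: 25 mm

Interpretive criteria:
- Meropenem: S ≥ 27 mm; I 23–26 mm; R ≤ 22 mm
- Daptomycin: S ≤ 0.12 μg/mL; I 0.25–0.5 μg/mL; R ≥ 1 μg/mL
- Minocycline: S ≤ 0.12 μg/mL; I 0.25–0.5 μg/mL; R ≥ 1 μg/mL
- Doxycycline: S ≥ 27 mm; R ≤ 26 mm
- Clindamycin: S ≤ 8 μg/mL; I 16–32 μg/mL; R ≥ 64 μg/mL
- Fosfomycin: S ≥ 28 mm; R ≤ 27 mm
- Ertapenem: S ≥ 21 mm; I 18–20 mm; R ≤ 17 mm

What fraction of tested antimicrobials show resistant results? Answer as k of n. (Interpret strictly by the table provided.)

Doxycycline: 27 mm is ≥ 27 mm → susceptible
Fosfomycin: 30 mm is ≥ 28 mm ⇒ S
Daptomycin: 32 μg/mL is ≥ 1 μg/mL → Resistant
Clindamycin: 16 μg/mL is in 16–32 μg/mL ⇒ Intermediate
Minocycline 8 μg/mL: ≥ 1 μg/mL → R
Ertapenem 25 mm: ≥ 21 mm → susceptible
Resistant: 2/6

2 of 6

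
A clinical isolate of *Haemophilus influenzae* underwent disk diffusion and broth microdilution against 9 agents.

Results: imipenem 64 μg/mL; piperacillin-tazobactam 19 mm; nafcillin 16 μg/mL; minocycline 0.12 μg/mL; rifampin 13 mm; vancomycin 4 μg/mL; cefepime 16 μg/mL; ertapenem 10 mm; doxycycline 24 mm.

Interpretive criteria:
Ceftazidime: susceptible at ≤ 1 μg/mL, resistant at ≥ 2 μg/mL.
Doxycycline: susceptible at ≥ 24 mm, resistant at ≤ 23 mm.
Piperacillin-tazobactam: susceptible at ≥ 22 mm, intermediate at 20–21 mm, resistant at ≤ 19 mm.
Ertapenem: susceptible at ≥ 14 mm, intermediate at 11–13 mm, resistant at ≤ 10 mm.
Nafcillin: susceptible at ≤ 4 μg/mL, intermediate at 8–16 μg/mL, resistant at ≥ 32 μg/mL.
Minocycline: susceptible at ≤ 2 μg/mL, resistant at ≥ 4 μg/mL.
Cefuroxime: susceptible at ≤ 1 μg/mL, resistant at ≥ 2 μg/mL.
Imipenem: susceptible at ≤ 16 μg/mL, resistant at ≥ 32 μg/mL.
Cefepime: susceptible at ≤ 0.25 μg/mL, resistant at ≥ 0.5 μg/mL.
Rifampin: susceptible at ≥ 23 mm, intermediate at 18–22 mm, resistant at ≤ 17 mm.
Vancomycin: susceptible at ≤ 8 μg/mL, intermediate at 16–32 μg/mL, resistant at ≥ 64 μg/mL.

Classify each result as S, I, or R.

R, R, I, S, R, S, R, R, S

Imipenem (64 μg/mL) ≥ 32 μg/mL ⇒ R
Piperacillin-tazobactam (19 mm) ≤ 19 mm → R
Nafcillin 16 μg/mL: in 8–16 μg/mL → Intermediate
Minocycline (0.12 μg/mL) ≤ 2 μg/mL ⇒ S
Rifampin: 13 mm is ≤ 17 mm ⇒ resistant
Vancomycin 4 μg/mL: ≤ 8 μg/mL — S
Cefepime (16 μg/mL) ≥ 0.5 μg/mL → Resistant
Ertapenem: 10 mm is ≤ 10 mm ⇒ R
Doxycycline: 24 mm is ≥ 24 mm — susceptible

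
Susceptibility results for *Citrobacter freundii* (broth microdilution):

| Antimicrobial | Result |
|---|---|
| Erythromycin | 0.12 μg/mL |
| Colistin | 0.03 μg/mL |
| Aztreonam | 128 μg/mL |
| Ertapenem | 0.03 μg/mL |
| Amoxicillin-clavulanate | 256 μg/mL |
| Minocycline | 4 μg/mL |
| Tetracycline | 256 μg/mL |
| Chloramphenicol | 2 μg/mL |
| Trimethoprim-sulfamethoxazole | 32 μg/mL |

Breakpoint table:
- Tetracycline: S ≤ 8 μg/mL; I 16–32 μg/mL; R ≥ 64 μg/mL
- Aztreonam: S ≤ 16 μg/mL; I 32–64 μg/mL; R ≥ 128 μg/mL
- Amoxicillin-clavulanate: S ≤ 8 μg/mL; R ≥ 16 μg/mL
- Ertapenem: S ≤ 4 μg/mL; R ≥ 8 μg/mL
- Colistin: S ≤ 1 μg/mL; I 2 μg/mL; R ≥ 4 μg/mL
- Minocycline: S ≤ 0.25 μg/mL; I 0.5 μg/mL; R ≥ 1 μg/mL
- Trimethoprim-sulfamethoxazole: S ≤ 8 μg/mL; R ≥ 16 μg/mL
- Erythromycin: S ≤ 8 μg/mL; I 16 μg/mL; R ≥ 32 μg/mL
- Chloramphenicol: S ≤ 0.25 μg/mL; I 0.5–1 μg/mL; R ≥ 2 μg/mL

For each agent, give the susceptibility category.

Erythromycin (0.12 μg/mL) ≤ 8 μg/mL ⇒ susceptible
Colistin (0.03 μg/mL) ≤ 1 μg/mL — susceptible
Aztreonam 128 μg/mL: ≥ 128 μg/mL → Resistant
Ertapenem: 0.03 μg/mL is ≤ 4 μg/mL — S
Amoxicillin-clavulanate: 256 μg/mL is ≥ 16 μg/mL — R
Minocycline: 4 μg/mL is ≥ 1 μg/mL ⇒ Resistant
Tetracycline 256 μg/mL: ≥ 64 μg/mL ⇒ R
Chloramphenicol: 2 μg/mL is ≥ 2 μg/mL ⇒ R
Trimethoprim-sulfamethoxazole (32 μg/mL) ≥ 16 μg/mL — R

S, S, R, S, R, R, R, R, R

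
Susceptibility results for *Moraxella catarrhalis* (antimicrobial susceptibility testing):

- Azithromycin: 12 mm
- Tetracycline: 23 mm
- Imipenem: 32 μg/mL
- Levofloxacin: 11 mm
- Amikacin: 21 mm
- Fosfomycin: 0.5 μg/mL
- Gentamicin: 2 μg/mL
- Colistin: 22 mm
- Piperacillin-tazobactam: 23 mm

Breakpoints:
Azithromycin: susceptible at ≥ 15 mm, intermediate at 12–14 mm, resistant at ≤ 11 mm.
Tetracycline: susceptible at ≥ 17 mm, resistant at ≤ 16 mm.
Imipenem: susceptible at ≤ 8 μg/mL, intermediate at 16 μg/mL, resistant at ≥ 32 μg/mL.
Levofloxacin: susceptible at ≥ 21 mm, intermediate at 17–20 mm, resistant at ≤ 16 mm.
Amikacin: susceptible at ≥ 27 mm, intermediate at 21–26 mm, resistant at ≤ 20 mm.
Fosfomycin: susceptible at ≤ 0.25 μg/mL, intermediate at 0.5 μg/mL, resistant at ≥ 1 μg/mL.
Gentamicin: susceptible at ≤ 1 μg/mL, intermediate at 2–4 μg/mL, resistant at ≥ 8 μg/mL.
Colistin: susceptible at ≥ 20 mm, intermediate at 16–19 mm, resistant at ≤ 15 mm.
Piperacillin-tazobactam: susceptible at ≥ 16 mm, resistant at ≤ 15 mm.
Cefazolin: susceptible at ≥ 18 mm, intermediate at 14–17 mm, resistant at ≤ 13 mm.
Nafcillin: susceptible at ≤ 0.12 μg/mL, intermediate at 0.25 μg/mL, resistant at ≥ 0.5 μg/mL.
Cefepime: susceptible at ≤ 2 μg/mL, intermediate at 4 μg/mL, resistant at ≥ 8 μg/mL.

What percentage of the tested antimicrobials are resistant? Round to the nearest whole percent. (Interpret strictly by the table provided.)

22%

Azithromycin: 12 mm is in 12–14 mm ⇒ I
Tetracycline: 23 mm is ≥ 17 mm ⇒ susceptible
Imipenem 32 μg/mL: ≥ 32 μg/mL — resistant
Levofloxacin (11 mm) ≤ 16 mm → resistant
Amikacin (21 mm) in 21–26 mm — intermediate
Fosfomycin: 0.5 μg/mL is = 0.5 μg/mL ⇒ Intermediate
Gentamicin (2 μg/mL) in 2–4 μg/mL ⇒ intermediate
Colistin (22 mm) ≥ 20 mm — S
Piperacillin-tazobactam 23 mm: ≥ 16 mm ⇒ Susceptible
Resistant: 2/9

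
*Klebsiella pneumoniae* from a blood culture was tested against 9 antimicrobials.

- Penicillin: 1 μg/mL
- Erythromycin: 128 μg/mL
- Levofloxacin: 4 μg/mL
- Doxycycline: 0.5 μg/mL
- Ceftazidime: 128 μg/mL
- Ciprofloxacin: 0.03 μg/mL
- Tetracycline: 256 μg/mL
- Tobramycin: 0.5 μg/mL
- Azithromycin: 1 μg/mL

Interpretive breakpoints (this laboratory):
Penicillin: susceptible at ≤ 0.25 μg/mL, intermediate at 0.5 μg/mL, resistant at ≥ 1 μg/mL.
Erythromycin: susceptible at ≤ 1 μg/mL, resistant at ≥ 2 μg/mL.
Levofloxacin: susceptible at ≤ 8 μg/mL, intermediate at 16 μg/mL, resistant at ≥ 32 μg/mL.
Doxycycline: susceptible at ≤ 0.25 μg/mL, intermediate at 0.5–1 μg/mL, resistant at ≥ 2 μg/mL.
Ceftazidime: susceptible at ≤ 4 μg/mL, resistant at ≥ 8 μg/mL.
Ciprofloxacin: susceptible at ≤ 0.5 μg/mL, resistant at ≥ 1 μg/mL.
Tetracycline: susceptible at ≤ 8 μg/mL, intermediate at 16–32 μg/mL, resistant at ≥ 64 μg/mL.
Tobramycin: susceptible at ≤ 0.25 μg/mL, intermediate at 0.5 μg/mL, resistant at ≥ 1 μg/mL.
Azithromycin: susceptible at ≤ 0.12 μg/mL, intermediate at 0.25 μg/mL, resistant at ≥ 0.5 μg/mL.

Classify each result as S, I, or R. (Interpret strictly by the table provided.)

Penicillin 1 μg/mL: ≥ 1 μg/mL → resistant
Erythromycin: 128 μg/mL is ≥ 2 μg/mL → resistant
Levofloxacin (4 μg/mL) ≤ 8 μg/mL → susceptible
Doxycycline 0.5 μg/mL: in 0.5–1 μg/mL — Intermediate
Ceftazidime: 128 μg/mL is ≥ 8 μg/mL ⇒ resistant
Ciprofloxacin 0.03 μg/mL: ≤ 0.5 μg/mL — Susceptible
Tetracycline (256 μg/mL) ≥ 64 μg/mL ⇒ resistant
Tobramycin (0.5 μg/mL) = 0.5 μg/mL → I
Azithromycin: 1 μg/mL is ≥ 0.5 μg/mL ⇒ R

R, R, S, I, R, S, R, I, R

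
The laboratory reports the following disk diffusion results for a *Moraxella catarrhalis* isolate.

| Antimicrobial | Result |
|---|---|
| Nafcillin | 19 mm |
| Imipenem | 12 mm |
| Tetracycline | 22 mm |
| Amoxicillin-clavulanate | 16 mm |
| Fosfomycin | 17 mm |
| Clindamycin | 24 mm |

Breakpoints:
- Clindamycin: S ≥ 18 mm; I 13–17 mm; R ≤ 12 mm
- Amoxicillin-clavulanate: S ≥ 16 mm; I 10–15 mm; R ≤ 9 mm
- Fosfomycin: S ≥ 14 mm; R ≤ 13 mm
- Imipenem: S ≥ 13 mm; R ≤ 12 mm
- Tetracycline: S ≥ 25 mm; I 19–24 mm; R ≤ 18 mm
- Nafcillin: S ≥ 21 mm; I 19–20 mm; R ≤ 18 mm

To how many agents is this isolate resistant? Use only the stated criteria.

Nafcillin 19 mm: in 19–20 mm → I
Imipenem (12 mm) ≤ 12 mm ⇒ Resistant
Tetracycline: 22 mm is in 19–24 mm ⇒ intermediate
Amoxicillin-clavulanate (16 mm) ≥ 16 mm ⇒ Susceptible
Fosfomycin (17 mm) ≥ 14 mm → S
Clindamycin (24 mm) ≥ 18 mm ⇒ S
Resistant: 1

1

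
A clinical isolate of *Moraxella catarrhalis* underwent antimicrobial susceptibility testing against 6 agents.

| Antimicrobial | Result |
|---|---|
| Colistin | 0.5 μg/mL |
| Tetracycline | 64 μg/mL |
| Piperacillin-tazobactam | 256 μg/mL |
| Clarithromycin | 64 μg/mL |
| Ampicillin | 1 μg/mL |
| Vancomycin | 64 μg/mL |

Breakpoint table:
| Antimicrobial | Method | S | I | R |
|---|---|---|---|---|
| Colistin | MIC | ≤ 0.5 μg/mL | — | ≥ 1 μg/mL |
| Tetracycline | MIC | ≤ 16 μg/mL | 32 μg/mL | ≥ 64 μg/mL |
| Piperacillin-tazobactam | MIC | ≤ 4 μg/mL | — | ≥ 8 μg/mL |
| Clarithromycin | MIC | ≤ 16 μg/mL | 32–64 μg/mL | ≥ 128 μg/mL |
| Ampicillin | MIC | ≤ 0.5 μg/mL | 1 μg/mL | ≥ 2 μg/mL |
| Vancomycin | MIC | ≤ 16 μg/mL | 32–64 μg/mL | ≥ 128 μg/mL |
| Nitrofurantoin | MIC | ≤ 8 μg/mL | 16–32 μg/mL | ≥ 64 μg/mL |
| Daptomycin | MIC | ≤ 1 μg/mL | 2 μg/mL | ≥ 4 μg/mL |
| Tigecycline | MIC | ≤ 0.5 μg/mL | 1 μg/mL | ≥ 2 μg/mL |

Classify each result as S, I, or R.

Colistin: 0.5 μg/mL is ≤ 0.5 μg/mL → susceptible
Tetracycline (64 μg/mL) ≥ 64 μg/mL → resistant
Piperacillin-tazobactam (256 μg/mL) ≥ 8 μg/mL → Resistant
Clarithromycin (64 μg/mL) in 32–64 μg/mL — Intermediate
Ampicillin 1 μg/mL: = 1 μg/mL — intermediate
Vancomycin: 64 μg/mL is in 32–64 μg/mL — Intermediate

S, R, R, I, I, I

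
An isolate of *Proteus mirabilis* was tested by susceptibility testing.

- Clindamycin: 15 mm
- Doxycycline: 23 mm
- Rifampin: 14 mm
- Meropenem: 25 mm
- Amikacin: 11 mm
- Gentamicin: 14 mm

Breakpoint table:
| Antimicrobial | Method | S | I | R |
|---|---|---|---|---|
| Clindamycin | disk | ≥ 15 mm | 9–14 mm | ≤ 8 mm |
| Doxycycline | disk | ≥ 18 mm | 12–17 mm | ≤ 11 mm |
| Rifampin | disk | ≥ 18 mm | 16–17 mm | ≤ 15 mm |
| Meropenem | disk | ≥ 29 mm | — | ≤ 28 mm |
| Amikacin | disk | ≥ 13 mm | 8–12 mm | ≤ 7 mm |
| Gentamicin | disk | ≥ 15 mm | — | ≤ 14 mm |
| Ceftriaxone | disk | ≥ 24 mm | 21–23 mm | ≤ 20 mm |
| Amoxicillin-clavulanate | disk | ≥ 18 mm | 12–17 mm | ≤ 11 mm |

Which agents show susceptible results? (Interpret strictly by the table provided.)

Clindamycin 15 mm: ≥ 15 mm — S
Doxycycline 23 mm: ≥ 18 mm — Susceptible
Rifampin 14 mm: ≤ 15 mm ⇒ resistant
Meropenem 25 mm: ≤ 28 mm ⇒ resistant
Amikacin (11 mm) in 8–12 mm — intermediate
Gentamicin (14 mm) ≤ 14 mm → R

clindamycin, doxycycline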